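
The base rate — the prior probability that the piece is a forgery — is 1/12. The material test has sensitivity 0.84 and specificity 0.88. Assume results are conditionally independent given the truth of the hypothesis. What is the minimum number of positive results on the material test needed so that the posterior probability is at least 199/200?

Prior odds = (1/12)/(11/12) = 1/11.
False-positive rate = 1 − 0.88 = 0.12; likelihood ratio of a positive = 0.84/0.12 = 7.
Target odds: 0.995 ÷ 0.005 = 199.
Require 7ⁿ ≥ 199 ÷ (1/11) = 2189.
7³ = 343 falls short of 2189 but 7⁴ = 2401 reaches it, so n = 4.

4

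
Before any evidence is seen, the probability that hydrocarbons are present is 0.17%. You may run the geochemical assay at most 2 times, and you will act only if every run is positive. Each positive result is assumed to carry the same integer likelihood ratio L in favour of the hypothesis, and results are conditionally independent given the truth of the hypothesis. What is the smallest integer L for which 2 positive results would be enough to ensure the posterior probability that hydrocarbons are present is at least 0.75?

Prior odds = 0.0017/0.9983 = 17/9983.
Target odds = 0.75/0.25 = 3.
Need L² ≥ 3 ÷ (17/9983) = 29949/17.
41² = 1681 < 29949/17 ≤ 1764 = 42², so L = 42.

42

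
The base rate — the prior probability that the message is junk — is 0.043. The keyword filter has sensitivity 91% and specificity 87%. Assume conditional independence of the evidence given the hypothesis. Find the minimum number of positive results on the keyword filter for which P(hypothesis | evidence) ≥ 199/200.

5

Prior odds: 0.043 ÷ 0.957 = 43/957.
False-positive rate = 1 − 0.87 = 0.13; likelihood ratio of a positive = 0.91/0.13 = 7.
Target odds: 0.995 ÷ 0.005 = 199.
Need (43/957) × 7ⁿ ≥ 199, i.e. 7ⁿ ≥ 190443/43.
7⁴ = 2401 falls short of 190443/43 but 7⁵ = 16807 reaches it, so n = 5.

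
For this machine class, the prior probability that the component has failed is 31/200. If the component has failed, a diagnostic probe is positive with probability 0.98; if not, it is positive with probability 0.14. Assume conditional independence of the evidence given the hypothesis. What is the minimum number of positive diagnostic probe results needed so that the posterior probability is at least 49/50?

3

Prior odds: 0.155 ÷ 0.845 = 31/169.
Likelihood ratio of a positive = 0.98/0.14 = 7.
Target posterior odds = 0.98/0.02 = 49.
Require 7ⁿ ≥ 49 ÷ (31/169) = 8281/31.
7² = 49 falls short of 8281/31 but 7³ = 343 reaches it, so n = 3.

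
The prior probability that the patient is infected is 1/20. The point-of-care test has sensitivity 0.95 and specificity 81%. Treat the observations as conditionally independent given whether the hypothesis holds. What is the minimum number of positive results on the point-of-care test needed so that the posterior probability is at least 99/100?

5

Prior odds = 0.05/0.95 = 1/19.
False-positive rate = 1 − 0.81 = 0.19; likelihood ratio of a positive = 0.95/0.19 = 5.
Target posterior odds = 0.99/0.01 = 99.
Need (1/19) × 5ⁿ ≥ 99, i.e. 5ⁿ ≥ 1881.
5⁴ = 625 falls short of 1881 but 5⁵ = 3125 reaches it, so n = 5.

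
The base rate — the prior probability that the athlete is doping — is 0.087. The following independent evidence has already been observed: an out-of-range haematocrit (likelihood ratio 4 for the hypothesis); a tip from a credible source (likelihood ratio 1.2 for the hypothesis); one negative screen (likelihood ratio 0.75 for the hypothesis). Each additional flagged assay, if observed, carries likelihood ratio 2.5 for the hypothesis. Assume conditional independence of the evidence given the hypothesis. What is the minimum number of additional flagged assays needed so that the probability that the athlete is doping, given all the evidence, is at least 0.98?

Prior odds = 0.087/0.913 = 87/913.
Combined Bayes factor of the evidence already in hand = 4 × 1.2 × 0.75 = 3.6.
Odds after that evidence = (87/913) × 3.6 = 1566/4565.
Target odds = 0.98/0.02 = 49.
Need 2.5ⁿ ≥ 49 ÷ (1566/4565) = 223685/1566.
2.5⁵ = 97.65625 falls short of 223685/1566 but 2.5⁶ = 244.140625 reaches it, so n = 6.

6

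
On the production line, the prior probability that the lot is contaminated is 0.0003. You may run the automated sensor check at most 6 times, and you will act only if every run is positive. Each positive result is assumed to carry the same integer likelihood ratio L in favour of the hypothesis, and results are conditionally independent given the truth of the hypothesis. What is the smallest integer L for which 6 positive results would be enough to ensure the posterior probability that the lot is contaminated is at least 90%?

Prior odds = 0.0003/0.9997 = 3/9997.
Target odds = 0.9/0.1 = 9.
Need L⁶ ≥ 9 ÷ (3/9997) = 29991.
5⁶ = 15625 < 29991 ≤ 46656 = 6⁶, so L = 6.

6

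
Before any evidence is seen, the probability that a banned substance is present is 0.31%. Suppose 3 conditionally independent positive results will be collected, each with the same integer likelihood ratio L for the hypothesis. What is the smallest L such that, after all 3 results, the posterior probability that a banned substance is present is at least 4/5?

Prior odds = 0.0031/0.9969 = 31/9969.
Target odds = 0.8/0.2 = 4.
Need L³ ≥ 4 ÷ (31/9969) = 39876/31.
10³ = 1000 < 39876/31 ≤ 1331 = 11³, so L = 11.

11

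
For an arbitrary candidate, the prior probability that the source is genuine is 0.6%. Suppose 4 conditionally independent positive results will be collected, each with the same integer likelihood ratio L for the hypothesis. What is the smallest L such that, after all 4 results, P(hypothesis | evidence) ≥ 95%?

Prior odds = 0.006/0.994 = 3/497.
Target odds = 0.95/0.05 = 19.
Need L⁴ ≥ 19 ÷ (3/497) = 9443/3.
7⁴ = 2401 < 9443/3 ≤ 4096 = 8⁴, so L = 8.

8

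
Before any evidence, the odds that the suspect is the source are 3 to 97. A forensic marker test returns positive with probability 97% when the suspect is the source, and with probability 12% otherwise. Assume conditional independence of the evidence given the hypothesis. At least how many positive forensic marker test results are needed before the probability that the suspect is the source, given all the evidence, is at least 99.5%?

Prior odds = 3/97.
Likelihood ratio of a positive result = 0.97/0.12 = 97/12.
Target odds: 0.995 ÷ 0.005 = 199.
Require (97/12)ⁿ ≥ 199 ÷ (3/97) = 19303/3.
(97/12)⁴ = 88529281/20736 falls short of 19303/3 but (97/12)⁵ ≈34510.6 reaches it, so n = 5.

5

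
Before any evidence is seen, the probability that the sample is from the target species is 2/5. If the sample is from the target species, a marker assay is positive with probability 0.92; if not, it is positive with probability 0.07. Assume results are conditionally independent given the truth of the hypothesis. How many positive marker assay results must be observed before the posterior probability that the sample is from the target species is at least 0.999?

3

Prior odds = 0.4/0.6 = 2/3.
Likelihood ratio of a positive = 0.92/0.07 = 92/7.
Target posterior odds = 0.999/0.001 = 999.
Need (2/3) × (92/7)ⁿ ≥ 999, i.e. (92/7)ⁿ ≥ 1498.5.
(92/7)² = 8464/49 falls short of 1498.5 but (92/7)³ = 778688/343 reaches it, so n = 3.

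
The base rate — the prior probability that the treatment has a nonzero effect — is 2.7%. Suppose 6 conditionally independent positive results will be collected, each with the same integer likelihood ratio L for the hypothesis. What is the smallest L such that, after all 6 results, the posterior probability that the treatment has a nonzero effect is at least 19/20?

Prior odds = 0.027/0.973 = 27/973.
Target odds = 0.95/0.05 = 19.
Need L⁶ ≥ 19 ÷ (27/973) = 18487/27.
2⁶ = 64 < 18487/27 ≤ 729 = 3⁶, so L = 3.

3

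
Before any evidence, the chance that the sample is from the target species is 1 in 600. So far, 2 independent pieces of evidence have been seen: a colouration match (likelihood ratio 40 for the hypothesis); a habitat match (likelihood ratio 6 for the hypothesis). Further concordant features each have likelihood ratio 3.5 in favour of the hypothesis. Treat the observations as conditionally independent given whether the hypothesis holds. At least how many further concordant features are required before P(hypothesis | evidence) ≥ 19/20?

4

Prior odds = (1/600)/(599/600) = 1/599.
Combined Bayes factor of the evidence already in hand = 40 × 6 = 240.
Odds after that evidence = (1/599) × 240 = 240/599.
Target odds = 0.95/0.05 = 19.
Need 3.5ⁿ ≥ 19 ÷ (240/599) = 11381/240.
3.5³ = 42.875 falls short of 11381/240 but 3.5⁴ = 150.0625 reaches it, so n = 4.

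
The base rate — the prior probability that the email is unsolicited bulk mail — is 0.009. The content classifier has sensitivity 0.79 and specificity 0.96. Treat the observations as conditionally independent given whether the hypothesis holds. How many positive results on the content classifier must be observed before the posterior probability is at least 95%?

3

Prior odds = 0.009/0.991 = 9/991.
False-positive rate = 1 − 0.96 = 0.04; likelihood ratio of a positive = 0.79/0.04 = 19.75.
Target odds: 0.95 ÷ 0.05 = 19.
Need (9/991) × 19.75ⁿ ≥ 19, i.e. 19.75ⁿ ≥ 18829/9.
19.75² = 390.0625 falls short of 18829/9 but 19.75³ = 7703.734375 reaches it, so n = 3.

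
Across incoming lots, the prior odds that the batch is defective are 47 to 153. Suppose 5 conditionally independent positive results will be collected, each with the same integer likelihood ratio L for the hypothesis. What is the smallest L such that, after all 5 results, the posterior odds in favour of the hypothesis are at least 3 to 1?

2

Prior odds = 47/153.
Target odds = 3.
Need L⁵ ≥ 3 ÷ (47/153) = 459/47.
1⁵ = 1 < 459/47 ≤ 32 = 2⁵, so L = 2.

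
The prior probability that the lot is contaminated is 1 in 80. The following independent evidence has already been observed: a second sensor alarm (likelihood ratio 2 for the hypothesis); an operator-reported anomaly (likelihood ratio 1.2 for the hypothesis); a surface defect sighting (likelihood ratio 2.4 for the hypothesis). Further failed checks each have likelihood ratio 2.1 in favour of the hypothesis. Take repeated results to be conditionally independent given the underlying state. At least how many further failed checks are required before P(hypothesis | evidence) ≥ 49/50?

Prior odds = 0.0125/0.9875 = 1/79.
Combined Bayes factor of the evidence already in hand = 2 × 1.2 × 2.4 = 5.76.
Odds after that evidence = (1/79) × 5.76 = 144/1975.
Target odds = 0.98/0.02 = 49.
Need 2.1ⁿ ≥ 49 ÷ (144/1975) = 96775/144.
2.1⁸ ≈378.229 falls short of 96775/144 but 2.1⁹ ≈794.28 reaches it, so n = 9.

9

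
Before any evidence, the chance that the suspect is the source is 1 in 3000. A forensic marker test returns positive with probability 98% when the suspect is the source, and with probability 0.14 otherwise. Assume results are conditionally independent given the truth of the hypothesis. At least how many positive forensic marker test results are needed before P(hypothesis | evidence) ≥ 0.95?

6

Prior odds = (1/3000)/(2999/3000) = 1/2999.
Likelihood ratio of a positive result = 0.98/0.14 = 7.
Target odds: 0.95 ÷ 0.05 = 19.
Require 7ⁿ ≥ 19 ÷ (1/2999) = 56981.
7⁵ = 16807 falls short of 56981 but 7⁶ = 117649 reaches it, so n = 6.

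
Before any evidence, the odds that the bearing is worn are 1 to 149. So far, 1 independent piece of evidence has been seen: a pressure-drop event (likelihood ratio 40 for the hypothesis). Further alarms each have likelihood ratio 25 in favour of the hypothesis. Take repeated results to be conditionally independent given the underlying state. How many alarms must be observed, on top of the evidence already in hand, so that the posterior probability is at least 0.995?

Prior odds = 1/149.
Bayes factor of the evidence already in hand = 40.
Odds after that evidence = (1/149) × 40 = 40/149.
Target odds = 0.995/0.005 = 199.
Need 25ⁿ ≥ 199 ÷ (40/149) = 741.275.
25² = 625 falls short of 741.275 but 25³ = 15625 reaches it, so n = 3.

3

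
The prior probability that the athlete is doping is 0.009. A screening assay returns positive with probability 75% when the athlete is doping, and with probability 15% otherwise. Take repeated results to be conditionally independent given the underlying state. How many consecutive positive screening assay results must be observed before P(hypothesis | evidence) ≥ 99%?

Prior odds: 0.009 ÷ 0.991 = 9/991.
Likelihood ratio of a positive result = 0.75/0.15 = 5.
Target odds: 0.99 ÷ 0.01 = 99.
Require 5ⁿ ≥ 99 ÷ (9/991) = 10901.
5⁵ = 3125 falls short of 10901 but 5⁶ = 15625 reaches it, so n = 6.

6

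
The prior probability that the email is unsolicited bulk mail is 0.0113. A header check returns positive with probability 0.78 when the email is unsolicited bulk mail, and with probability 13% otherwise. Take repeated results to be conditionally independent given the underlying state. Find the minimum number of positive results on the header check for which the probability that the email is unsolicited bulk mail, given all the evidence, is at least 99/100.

Prior odds: 0.0113 ÷ 0.9887 = 113/9887.
Likelihood ratio of a positive result = 0.78/0.13 = 6.
Target odds: 0.99 ÷ 0.01 = 99.
Require 6ⁿ ≥ 99 ÷ (113/9887) = 978813/113.
6⁵ = 7776 falls short of 978813/113 but 6⁶ = 46656 reaches it, so n = 6.

6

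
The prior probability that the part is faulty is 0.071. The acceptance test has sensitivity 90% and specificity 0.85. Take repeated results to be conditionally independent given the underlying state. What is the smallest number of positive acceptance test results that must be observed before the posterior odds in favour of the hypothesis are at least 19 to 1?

4

Prior odds: 0.071 ÷ 0.929 = 71/929.
False-positive rate = 1 − 0.85 = 0.15; likelihood ratio of a positive = 0.9/0.15 = 6.
Target odds = 19.
Need (71/929) × 6ⁿ ≥ 19, i.e. 6ⁿ ≥ 17651/71.
6³ = 216 falls short of 17651/71 but 6⁴ = 1296 reaches it, so n = 4.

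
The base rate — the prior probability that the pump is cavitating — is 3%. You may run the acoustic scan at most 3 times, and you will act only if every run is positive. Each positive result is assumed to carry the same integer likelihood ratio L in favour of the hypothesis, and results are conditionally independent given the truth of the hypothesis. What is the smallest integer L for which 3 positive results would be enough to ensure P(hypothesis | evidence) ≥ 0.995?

19

Prior odds = 0.03/0.97 = 3/97.
Target odds = 0.995/0.005 = 199.
Need L³ ≥ 199 ÷ (3/97) = 19303/3.
18³ = 5832 < 19303/3 ≤ 6859 = 19³, so L = 19.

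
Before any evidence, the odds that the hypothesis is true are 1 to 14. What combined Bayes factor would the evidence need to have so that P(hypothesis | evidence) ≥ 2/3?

Prior odds = 1/14.
Target odds = (2/3)/(1/3) = 2.
Required Bayes factor = 2 ÷ (1/14) = 28.

28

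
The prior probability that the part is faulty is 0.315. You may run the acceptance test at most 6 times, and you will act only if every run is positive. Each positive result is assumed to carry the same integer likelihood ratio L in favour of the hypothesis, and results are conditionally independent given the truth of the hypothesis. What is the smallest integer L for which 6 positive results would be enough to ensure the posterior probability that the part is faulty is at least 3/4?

Prior odds = 0.315/0.685 = 63/137.
Target odds = 0.75/0.25 = 3.
Need L⁶ ≥ 3 ÷ (63/137) = 137/21.
1⁶ = 1 < 137/21 ≤ 64 = 2⁶, so L = 2.

2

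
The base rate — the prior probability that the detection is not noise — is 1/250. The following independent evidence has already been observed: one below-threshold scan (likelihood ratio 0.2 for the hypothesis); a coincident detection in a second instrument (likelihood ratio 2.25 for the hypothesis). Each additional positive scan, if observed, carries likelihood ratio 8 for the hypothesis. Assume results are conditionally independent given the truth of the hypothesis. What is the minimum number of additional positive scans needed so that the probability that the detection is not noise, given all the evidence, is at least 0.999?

Prior odds = 0.004/0.996 = 1/249.
Combined Bayes factor of the evidence already in hand = 0.2 × 2.25 = 0.45.
Odds after that evidence = (1/249) × 0.45 = 3/1660.
Target odds = 0.999/0.001 = 999.
Need 8ⁿ ≥ 999 ÷ (3/1660) = 552780.
8⁶ = 262144 falls short of 552780 but 8⁷ = 2097152 reaches it, so n = 7.

7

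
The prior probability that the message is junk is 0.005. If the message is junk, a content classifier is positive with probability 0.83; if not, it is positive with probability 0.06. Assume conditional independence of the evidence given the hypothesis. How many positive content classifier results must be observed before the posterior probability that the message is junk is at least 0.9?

3

Prior odds = 0.005/0.995 = 1/199.
Likelihood ratio of a positive = 0.83/0.06 = 83/6.
Target posterior odds = 0.9/0.1 = 9.
Need (1/199) × (83/6)ⁿ ≥ 9, i.e. (83/6)ⁿ ≥ 1791.
(83/6)² = 6889/36 falls short of 1791 but (83/6)³ = 571787/216 reaches it, so n = 3.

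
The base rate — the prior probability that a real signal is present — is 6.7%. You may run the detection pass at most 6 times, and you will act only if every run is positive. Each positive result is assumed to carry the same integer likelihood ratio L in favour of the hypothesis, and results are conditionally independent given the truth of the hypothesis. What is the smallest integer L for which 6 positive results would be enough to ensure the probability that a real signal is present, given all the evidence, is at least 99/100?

Prior odds = 0.067/0.933 = 67/933.
Target odds = 0.99/0.01 = 99.
Need L⁶ ≥ 99 ÷ (67/933) = 92367/67.
3⁶ = 729 < 92367/67 ≤ 4096 = 4⁶, so L = 4.

4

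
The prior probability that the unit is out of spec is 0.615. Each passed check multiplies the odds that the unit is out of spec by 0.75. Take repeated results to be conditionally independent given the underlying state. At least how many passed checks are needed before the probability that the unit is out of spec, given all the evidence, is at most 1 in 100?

Prior odds: 0.615 ÷ 0.385 = 123/77.
Likelihood ratio per passed check = 0.75.
Target posterior odds = 0.01/0.99 = 1/99.
Need (123/77) × 0.75ⁿ ≤ 1/99, i.e. 0.75ⁿ ≤ 7/1107.
0.75¹⁷ ≈0.00751695 is still above 7/1107 but 0.75¹⁸ ≈0.00563771 is at or below it, so n = 18.

18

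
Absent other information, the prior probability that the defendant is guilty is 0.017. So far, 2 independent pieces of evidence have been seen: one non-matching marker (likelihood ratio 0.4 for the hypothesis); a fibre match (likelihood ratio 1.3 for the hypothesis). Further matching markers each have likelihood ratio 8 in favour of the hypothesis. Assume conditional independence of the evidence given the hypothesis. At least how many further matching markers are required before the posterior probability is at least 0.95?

4

Prior odds = 0.017/0.983 = 17/983.
Combined Bayes factor of the evidence already in hand = 0.4 × 1.3 = 0.52.
Odds after that evidence = (17/983) × 0.52 = 221/24575.
Target odds = 0.95/0.05 = 19.
Need 8ⁿ ≥ 19 ÷ (221/24575) = 466925/221.
8³ = 512 falls short of 466925/221 but 8⁴ = 4096 reaches it, so n = 4.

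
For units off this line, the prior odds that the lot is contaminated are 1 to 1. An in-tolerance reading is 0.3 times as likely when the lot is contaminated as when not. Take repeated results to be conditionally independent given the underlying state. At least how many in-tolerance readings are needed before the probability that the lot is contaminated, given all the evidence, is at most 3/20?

2

Prior odds = 1.
Likelihood ratio per in-tolerance reading = 0.3.
Target posterior odds = 0.15/0.85 = 3/17.
Need 1 × 0.3ⁿ ≤ 3/17, i.e. 0.3ⁿ ≤ 3/17.
0.3¹ = 0.3 is still above 3/17 but 0.3² = 0.09 is at or below it, so n = 2.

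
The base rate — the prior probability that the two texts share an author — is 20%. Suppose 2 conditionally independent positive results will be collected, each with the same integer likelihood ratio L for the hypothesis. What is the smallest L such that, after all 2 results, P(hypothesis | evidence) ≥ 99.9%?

64

Prior odds = 0.2/0.8 = 0.25.
Target odds = 0.999/0.001 = 999.
Need L² ≥ 999 ÷ 0.25 = 3996.
63² = 3969 < 3996 ≤ 4096 = 64², so L = 64.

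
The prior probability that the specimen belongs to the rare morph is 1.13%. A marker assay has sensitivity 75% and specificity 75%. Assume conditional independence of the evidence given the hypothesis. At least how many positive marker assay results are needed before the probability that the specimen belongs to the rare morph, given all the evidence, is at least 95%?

Prior odds = 0.0113/0.9887 = 113/9887.
False-positive rate = 1 − 0.75 = 0.25; likelihood ratio of a positive = 0.75/0.25 = 3.
Target odds: 0.95 ÷ 0.05 = 19.
Need (113/9887) × 3ⁿ ≥ 19, i.e. 3ⁿ ≥ 187853/113.
3⁶ = 729 falls short of 187853/113 but 3⁷ = 2187 reaches it, so n = 7.

7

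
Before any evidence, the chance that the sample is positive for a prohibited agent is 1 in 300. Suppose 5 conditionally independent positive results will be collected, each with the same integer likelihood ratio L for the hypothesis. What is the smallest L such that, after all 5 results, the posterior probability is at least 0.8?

5

Prior odds = (1/300)/(299/300) = 1/299.
Target odds = 0.8/0.2 = 4.
Need L⁵ ≥ 4 ÷ (1/299) = 1196.
4⁵ = 1024 < 1196 ≤ 3125 = 5⁵, so L = 5.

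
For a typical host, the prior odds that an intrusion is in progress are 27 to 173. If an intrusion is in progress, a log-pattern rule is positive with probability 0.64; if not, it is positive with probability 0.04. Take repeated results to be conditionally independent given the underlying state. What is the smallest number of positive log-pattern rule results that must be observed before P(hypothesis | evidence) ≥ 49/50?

3

Prior odds = 27/173.
Likelihood ratio of a positive = 0.64/0.04 = 16.
Target odds: 0.98 ÷ 0.02 = 49.
Require 16ⁿ ≥ 49 ÷ (27/173) = 8477/27.
16² = 256 falls short of 8477/27 but 16³ = 4096 reaches it, so n = 3.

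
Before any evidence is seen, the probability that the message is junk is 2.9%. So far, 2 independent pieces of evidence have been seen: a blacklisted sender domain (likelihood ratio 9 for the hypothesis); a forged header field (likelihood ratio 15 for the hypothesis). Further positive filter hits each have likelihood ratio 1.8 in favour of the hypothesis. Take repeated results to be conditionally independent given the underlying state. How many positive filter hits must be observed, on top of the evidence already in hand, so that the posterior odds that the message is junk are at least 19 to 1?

3

Prior odds = 0.029/0.971 = 29/971.
Combined Bayes factor of the evidence already in hand = 9 × 15 = 135.
Odds after that evidence = (29/971) × 135 = 3915/971.
Target odds = 19.
Need 1.8ⁿ ≥ 19 ÷ (3915/971) = 18449/3915.
1.8² = 3.24 falls short of 18449/3915 but 1.8³ = 5.832 reaches it, so n = 3.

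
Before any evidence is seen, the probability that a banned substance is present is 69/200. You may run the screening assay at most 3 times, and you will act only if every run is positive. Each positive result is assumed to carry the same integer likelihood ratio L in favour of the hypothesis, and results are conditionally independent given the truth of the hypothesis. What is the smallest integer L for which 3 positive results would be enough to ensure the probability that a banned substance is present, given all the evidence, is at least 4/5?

2

Prior odds = 0.345/0.655 = 69/131.
Target odds = 0.8/0.2 = 4.
Need L³ ≥ 4 ÷ (69/131) = 524/69.
1³ = 1 < 524/69 ≤ 8 = 2³, so L = 2.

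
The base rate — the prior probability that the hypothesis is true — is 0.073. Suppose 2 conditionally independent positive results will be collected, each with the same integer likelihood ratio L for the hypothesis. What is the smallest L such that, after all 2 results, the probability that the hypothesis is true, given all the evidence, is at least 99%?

36

Prior odds = 0.073/0.927 = 73/927.
Target odds = 0.99/0.01 = 99.
Need L² ≥ 99 ÷ (73/927) = 91773/73.
35² = 1225 < 91773/73 ≤ 1296 = 36², so L = 36.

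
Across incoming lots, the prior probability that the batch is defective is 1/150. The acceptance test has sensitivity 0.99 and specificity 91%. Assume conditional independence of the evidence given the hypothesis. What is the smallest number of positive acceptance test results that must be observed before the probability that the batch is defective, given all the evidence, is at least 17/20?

Prior odds = (1/150)/(149/150) = 1/149.
False-positive rate = 1 − 0.91 = 0.09; likelihood ratio of a positive = 0.99/0.09 = 11.
Target odds: 0.85 ÷ 0.15 = 17/3.
Require 11ⁿ ≥ 17/3 ÷ (1/149) = 2533/3.
11² = 121 falls short of 2533/3 but 11³ = 1331 reaches it, so n = 3.

3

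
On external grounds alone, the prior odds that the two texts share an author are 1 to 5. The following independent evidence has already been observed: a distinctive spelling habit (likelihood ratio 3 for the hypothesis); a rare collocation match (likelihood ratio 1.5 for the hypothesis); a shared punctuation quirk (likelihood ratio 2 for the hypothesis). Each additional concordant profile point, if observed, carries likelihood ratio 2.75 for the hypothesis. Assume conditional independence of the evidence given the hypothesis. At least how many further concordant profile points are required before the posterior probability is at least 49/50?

Prior odds = 0.2.
Combined Bayes factor of the evidence already in hand = 3 × 1.5 × 2 = 9.
Odds after that evidence = 0.2 × 9 = 1.8.
Target odds = 0.98/0.02 = 49.
Need 2.75ⁿ ≥ 49 ÷ 1.8 = 245/9.
2.75³ = 20.796875 falls short of 245/9 but 2.75⁴ = 57.19140625 reaches it, so n = 4.

4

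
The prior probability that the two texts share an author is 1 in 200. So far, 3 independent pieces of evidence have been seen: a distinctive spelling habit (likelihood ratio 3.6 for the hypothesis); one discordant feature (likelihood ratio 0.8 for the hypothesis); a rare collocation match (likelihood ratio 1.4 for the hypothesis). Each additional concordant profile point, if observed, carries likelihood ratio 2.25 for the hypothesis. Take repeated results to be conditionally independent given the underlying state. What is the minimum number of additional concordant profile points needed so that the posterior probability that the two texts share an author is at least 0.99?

11

Prior odds = 0.005/0.995 = 1/199.
Combined Bayes factor of the evidence already in hand = 3.6 × 0.8 × 1.4 = 4.032.
Odds after that evidence = (1/199) × 4.032 = 504/24875.
Target odds = 0.99/0.01 = 99.
Need 2.25ⁿ ≥ 99 ÷ (504/24875) = 273625/56.
2.25¹⁰ ≈3325.26 falls short of 273625/56 but 2.25¹¹ ≈7481.83 reaches it, so n = 11.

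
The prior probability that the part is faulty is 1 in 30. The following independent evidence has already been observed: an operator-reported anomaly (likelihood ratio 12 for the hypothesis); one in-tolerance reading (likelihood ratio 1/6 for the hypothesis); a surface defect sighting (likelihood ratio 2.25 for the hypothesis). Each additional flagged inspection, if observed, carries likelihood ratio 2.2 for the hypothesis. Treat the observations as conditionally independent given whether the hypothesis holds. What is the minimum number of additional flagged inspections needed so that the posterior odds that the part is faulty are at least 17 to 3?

Prior odds = (1/30)/(29/30) = 1/29.
Combined Bayes factor of the evidence already in hand = 12 × (1/6) × 2.25 = 4.5.
Odds after that evidence = (1/29) × 4.5 = 9/58.
Target odds = 17/3.
Need 2.2ⁿ ≥ 17/3 ÷ (9/58) = 986/27.
2.2⁴ = 23.4256 falls short of 986/27 but 2.2⁵ = 51.53632 reaches it, so n = 5.

5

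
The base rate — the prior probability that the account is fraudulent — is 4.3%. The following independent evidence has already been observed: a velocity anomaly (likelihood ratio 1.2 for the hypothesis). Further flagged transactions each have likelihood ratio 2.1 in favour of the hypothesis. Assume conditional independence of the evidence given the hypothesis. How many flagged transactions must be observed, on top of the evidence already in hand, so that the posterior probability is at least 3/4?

6

Prior odds = 0.043/0.957 = 43/957.
Bayes factor of the evidence already in hand = 1.2.
Odds after that evidence = (43/957) × 1.2 = 86/1595.
Target odds = 0.75/0.25 = 3.
Need 2.1ⁿ ≥ 3 ÷ (86/1595) = 4785/86.
2.1⁵ = 4084101/100000 falls short of 4785/86 but 2.1⁶ = 85766121/1000000 reaches it, so n = 6.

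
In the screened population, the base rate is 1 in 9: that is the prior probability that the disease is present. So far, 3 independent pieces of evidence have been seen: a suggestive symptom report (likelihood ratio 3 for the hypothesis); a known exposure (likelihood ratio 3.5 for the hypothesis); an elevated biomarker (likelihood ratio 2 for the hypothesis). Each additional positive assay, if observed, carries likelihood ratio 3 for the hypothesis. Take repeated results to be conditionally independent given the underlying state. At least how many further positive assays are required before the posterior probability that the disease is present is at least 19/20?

Prior odds = (1/9)/(8/9) = 0.125.
Combined Bayes factor of the evidence already in hand = 3 × 3.5 × 2 = 21.
Odds after that evidence = 0.125 × 21 = 2.625.
Target odds = 0.95/0.05 = 19.
Need 3ⁿ ≥ 19 ÷ 2.625 = 152/21.
3¹ = 3 falls short of 152/21 but 3² = 9 reaches it, so n = 2.

2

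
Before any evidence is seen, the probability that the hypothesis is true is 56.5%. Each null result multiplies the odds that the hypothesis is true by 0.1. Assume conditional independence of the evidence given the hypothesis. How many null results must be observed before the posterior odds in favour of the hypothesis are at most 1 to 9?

2

Prior odds = 0.565/0.435 = 113/87.
Likelihood ratio per null result = 0.1.
Target odds = 1/9.
Require 0.1ⁿ ≤ 1/9 ÷ (113/87) = 29/339.
0.1¹ = 0.1 is still above 29/339 but 0.1² = 0.01 is at or below it, so n = 2.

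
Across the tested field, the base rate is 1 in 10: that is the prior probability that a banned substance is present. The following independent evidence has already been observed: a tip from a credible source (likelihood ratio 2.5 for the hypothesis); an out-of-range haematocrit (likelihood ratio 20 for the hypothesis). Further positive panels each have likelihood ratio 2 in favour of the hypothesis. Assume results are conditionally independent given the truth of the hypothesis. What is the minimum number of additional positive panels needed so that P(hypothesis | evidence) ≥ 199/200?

6

Prior odds = 0.1/0.9 = 1/9.
Combined Bayes factor of the evidence already in hand = 2.5 × 20 = 50.
Odds after that evidence = (1/9) × 50 = 50/9.
Target odds = 0.995/0.005 = 199.
Need 2ⁿ ≥ 199 ÷ (50/9) = 35.82.
2⁵ = 32 falls short of 35.82 but 2⁶ = 64 reaches it, so n = 6.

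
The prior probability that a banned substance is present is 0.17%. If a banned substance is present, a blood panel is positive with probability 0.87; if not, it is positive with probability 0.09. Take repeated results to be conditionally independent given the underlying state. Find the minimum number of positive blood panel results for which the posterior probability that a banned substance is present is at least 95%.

5

Prior odds: 0.0017 ÷ 0.9983 = 17/9983.
Likelihood ratio of a positive = 0.87/0.09 = 29/3.
Target odds: 0.95 ÷ 0.05 = 19.
Require (29/3)ⁿ ≥ 19 ÷ (17/9983) = 189677/17.
(29/3)⁴ = 707281/81 falls short of 189677/17 but (29/3)⁵ = 20511149/243 reaches it, so n = 5.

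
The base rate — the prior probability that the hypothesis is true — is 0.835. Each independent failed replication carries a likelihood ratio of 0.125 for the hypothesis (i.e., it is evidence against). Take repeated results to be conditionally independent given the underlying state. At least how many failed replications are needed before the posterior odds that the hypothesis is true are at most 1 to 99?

Prior odds = 0.835/0.165 = 167/33.
Likelihood ratio per failed replication = 0.125.
Target odds = 1/99.
Require 0.125ⁿ ≤ 1/99 ÷ (167/33) = 1/501.
0.125² = 0.015625 is still above 1/501 but 0.125³ = 0.001953125 is at or below it, so n = 3.

3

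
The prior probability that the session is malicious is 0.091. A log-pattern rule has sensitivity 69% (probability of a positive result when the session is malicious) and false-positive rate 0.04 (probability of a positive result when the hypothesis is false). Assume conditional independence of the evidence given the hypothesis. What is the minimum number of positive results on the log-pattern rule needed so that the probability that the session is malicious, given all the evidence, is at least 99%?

Prior odds = 0.091/0.909 = 91/909.
Likelihood ratio of a positive result = 0.69/0.04 = 17.25.
Target odds: 0.99 ÷ 0.01 = 99.
Need (91/909) × 17.25ⁿ ≥ 99, i.e. 17.25ⁿ ≥ 89991/91.
17.25² = 297.5625 falls short of 89991/91 but 17.25³ = 5132.953125 reaches it, so n = 3.

3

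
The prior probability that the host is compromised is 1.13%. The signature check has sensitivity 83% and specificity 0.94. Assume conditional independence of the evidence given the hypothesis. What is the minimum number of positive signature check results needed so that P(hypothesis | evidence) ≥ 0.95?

Prior odds = 0.0113/0.9887 = 113/9887.
False-positive rate = 1 − 0.94 = 0.06; likelihood ratio of a positive = 0.83/0.06 = 83/6.
Target posterior odds = 0.95/0.05 = 19.
Need (113/9887) × (83/6)ⁿ ≥ 19, i.e. (83/6)ⁿ ≥ 187853/113.
(83/6)² = 6889/36 falls short of 187853/113 but (83/6)³ = 571787/216 reaches it, so n = 3.

3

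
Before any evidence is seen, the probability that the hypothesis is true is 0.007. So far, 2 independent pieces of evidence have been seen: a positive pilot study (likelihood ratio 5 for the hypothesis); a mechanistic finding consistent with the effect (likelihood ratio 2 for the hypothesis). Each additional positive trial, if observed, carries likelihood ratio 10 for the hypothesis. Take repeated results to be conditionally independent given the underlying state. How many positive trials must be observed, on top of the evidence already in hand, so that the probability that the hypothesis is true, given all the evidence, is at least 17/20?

2

Prior odds = 0.007/0.993 = 7/993.
Combined Bayes factor of the evidence already in hand = 5 × 2 = 10.
Odds after that evidence = (7/993) × 10 = 70/993.
Target odds = 0.85/0.15 = 17/3.
Need 10ⁿ ≥ 17/3 ÷ (70/993) = 5627/70.
10¹ = 10 falls short of 5627/70 but 10² = 100 reaches it, so n = 2.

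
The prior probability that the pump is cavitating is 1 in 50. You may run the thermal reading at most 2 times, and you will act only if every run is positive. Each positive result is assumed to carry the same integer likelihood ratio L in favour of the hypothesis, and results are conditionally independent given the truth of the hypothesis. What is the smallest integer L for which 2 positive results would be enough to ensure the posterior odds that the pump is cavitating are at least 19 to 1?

Prior odds = 0.02/0.98 = 1/49.
Target odds = 19.
Need L² ≥ 19 ÷ (1/49) = 931.
30² = 900 < 931 ≤ 961 = 31², so L = 31.

31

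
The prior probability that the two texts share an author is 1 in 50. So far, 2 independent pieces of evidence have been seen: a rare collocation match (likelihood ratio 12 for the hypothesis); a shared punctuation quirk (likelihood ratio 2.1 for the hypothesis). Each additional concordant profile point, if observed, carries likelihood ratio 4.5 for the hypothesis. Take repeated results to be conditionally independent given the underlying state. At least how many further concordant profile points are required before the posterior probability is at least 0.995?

Prior odds = 0.02/0.98 = 1/49.
Combined Bayes factor of the evidence already in hand = 12 × 2.1 = 25.2.
Odds after that evidence = (1/49) × 25.2 = 18/35.
Target odds = 0.995/0.005 = 199.
Need 4.5ⁿ ≥ 199 ÷ (18/35) = 6965/18.
4.5³ = 91.125 falls short of 6965/18 but 4.5⁴ = 410.0625 reaches it, so n = 4.

4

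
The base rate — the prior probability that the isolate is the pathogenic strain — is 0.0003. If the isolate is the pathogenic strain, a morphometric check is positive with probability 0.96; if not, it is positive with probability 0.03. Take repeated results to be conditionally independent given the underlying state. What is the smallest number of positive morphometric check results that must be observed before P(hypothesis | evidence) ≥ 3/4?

Prior odds = 0.0003/0.9997 = 3/9997.
Likelihood ratio of a positive = 0.96/0.03 = 32.
Target odds: 0.75 ÷ 0.25 = 3.
Need (3/9997) × 32ⁿ ≥ 3, i.e. 32ⁿ ≥ 9997.
32² = 1024 falls short of 9997 but 32³ = 32768 reaches it, so n = 3.

3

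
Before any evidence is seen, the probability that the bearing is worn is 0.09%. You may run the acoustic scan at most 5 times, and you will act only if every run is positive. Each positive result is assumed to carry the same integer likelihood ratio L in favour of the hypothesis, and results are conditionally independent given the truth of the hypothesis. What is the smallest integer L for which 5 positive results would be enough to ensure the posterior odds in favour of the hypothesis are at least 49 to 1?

Prior odds = 0.0009/0.9991 = 9/9991.
Target odds = 49.
Need L⁵ ≥ 49 ÷ (9/9991) = 489559/9.
8⁵ = 32768 < 489559/9 ≤ 59049 = 9⁵, so L = 9.

9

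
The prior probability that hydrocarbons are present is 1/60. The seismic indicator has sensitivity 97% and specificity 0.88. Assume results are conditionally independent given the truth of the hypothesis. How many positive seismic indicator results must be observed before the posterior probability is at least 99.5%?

5

Prior odds = (1/60)/(59/60) = 1/59.
False-positive rate = 1 − 0.88 = 0.12; likelihood ratio of a positive = 0.97/0.12 = 97/12.
Target odds: 0.995 ÷ 0.005 = 199.
Require (97/12)ⁿ ≥ 199 ÷ (1/59) = 11741.
(97/12)⁴ = 88529281/20736 falls short of 11741 but (97/12)⁵ ≈34510.6 reaches it, so n = 5.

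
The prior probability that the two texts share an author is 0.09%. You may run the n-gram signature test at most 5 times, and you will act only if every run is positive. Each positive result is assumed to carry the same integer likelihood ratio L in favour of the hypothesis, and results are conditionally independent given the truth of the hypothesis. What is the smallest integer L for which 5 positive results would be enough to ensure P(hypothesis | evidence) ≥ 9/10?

Prior odds = 0.0009/0.9991 = 9/9991.
Target odds = 0.9/0.1 = 9.
Need L⁵ ≥ 9 ÷ (9/9991) = 9991.
6⁵ = 7776 < 9991 ≤ 16807 = 7⁵, so L = 7.

7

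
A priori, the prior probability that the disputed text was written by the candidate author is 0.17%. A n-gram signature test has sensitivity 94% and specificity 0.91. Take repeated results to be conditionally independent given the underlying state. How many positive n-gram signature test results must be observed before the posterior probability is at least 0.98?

Prior odds: 0.0017 ÷ 0.9983 = 17/9983.
False-positive rate = 1 − 0.91 = 0.09; likelihood ratio of a positive = 0.94/0.09 = 94/9.
Target posterior odds = 0.98/0.02 = 49.
Need (17/9983) × (94/9)ⁿ ≥ 49, i.e. (94/9)ⁿ ≥ 489167/17.
(94/9)⁴ = 78074896/6561 falls short of 489167/17 but (94/9)⁵ ≈124287 reaches it, so n = 5.

5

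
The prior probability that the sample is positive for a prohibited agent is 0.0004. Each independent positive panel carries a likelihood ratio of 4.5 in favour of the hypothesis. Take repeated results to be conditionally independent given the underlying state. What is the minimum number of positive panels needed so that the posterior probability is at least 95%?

Prior odds = 0.0004/0.9996 = 1/2499.
Likelihood ratio per positive panel = 4.5.
Target posterior odds = 0.95/0.05 = 19.
Need (1/2499) × 4.5ⁿ ≥ 19, i.e. 4.5ⁿ ≥ 47481.
4.5⁷ = 4782969/128 falls short of 47481 but 4.5⁸ = 43046721/256 reaches it, so n = 8.

8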